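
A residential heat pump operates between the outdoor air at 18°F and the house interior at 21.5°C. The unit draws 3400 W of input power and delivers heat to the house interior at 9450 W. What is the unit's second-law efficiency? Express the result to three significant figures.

0.276

COP_actual = Q̇_H/Ẇ = 9450/3400 = 2.779.
In absolute terms T_C = 265.37 K and T_H = 294.65 K, so ΔT = 29.28 K.
COP_Carnot = T_H/ΔT = 294.65/29.28 = 10.06.
η_II = COP_actual/COP_Carnot = 2.779/10.06 = 0.2762.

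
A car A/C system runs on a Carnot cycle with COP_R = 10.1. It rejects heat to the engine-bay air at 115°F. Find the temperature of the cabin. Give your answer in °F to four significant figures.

63.23 °F

For a Carnot refrigerator COP_R = T_C/(T_H − T_C), so T_C = COP·T_H/(1 + COP).
With T_H = 319.26 K, T_C = 10.1 × 319.26/11.10 = 290.50 K.
Converting, 290.50 K = 63.23°F.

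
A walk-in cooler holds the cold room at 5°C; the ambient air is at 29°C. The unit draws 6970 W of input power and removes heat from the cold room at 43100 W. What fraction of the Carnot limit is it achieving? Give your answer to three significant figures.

0.534

COP_actual = Q̇_C/Ẇ = 43100/6970 = 6.184.
In absolute terms T_C = 278.15 K and T_H = 302.15 K, so ΔT = 24.00 K.
COP_Carnot = T_C/ΔT = 278.15/24.00 = 11.59.
η_II = COP_actual/COP_Carnot = 6.184/11.59 = 0.5336.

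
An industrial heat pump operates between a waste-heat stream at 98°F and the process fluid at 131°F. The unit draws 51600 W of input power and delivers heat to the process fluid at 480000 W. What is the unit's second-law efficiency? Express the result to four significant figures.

COP_actual = Q̇_H/Ẇ = 480000/51600 = 9.302.
In absolute terms T_C = 309.82 K and T_H = 328.15 K, so ΔT = 18.33 K.
COP_Carnot = T_H/ΔT = 328.15/18.33 = 17.90.
η_II = COP_actual/COP_Carnot = 9.302/17.90 = 0.5197.

0.5197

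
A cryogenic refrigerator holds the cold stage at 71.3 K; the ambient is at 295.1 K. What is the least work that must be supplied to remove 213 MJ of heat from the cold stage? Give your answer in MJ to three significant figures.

669 MJ

The reservoir spacing is ΔT = 295.1 − 71.3 = 223.8 K.
The reversible limit is COP_R = T_C/ΔT = 0.3186, so W_min = Q_C/COP = Q_C·ΔT/T_C.
W_min = 213.0 × 223.8/71.30 = 668.6 MJ.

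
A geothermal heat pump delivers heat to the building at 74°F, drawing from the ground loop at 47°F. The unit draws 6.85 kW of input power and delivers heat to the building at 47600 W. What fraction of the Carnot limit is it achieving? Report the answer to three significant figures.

0.352

Converting, Q̇_H = 47600 W = 47.60 kW, so COP_actual = Q̇_H/Ẇ = 47.60/6.850 = 6.949.
In absolute terms T_C = 281.48 K and T_H = 296.48 K, so ΔT = 15.00 K.
COP_Carnot = T_H/ΔT = 296.48/15.00 = 19.77.
η_II = COP_actual/COP_Carnot = 6.949/19.77 = 0.3516.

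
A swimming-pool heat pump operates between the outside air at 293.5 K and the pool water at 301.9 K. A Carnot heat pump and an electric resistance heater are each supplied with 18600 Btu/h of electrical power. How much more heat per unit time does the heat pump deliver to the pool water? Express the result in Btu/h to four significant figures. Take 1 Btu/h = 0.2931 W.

The reservoir spacing is ΔT = 301.9 − 293.5 = 8.400 K.
COP_Carnot = T_H/ΔT = 301.90/8.400 = 35.94.
The heat pump delivers Q̇_H = COP × Ẇ = 668500 Btu/h; the resistance heater delivers Ẇ = 18600 Btu/h.
Extra = (COP − 1)·Ẇ = 649900 Btu/h.

649900 Btu/h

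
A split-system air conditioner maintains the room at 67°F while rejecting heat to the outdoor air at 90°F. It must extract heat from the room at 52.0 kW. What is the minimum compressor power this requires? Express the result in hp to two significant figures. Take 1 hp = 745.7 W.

In absolute terms T_C = 292.59 K and T_H = 305.37 K, so ΔT = 12.78 K.
COP_Carnot = T_C/ΔT = 292.59/12.78 = 22.90.
Ẇ_min = Q̇/COP_Carnot = 52.00/22.90 = 2.271 kW = 3.045 hp.

3.0 hp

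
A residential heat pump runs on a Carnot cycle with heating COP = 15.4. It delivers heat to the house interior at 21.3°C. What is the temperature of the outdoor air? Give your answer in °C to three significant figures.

COP_HP = T_H/(T_H − T_C) gives T_H − T_C = T_H/COP.
With T_H = 294.45 K, T_C = 294.45 × (1 − 1/15.4) = 275.33 K.
Converting, 275.33 K = 2.18°C.

2.18 °C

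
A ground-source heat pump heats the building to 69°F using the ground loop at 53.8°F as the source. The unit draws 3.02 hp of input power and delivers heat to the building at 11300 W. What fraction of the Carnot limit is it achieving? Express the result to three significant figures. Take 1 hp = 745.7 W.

0.144

Converting, Q̇_H = 11300 W = 15.15 hp, so COP_actual = Q̇_H/Ẇ = 15.15/3.020 = 5.018.
In absolute terms T_C = 285.26 K and T_H = 293.71 K, so ΔT = 8.444 K.
COP_Carnot = T_H/ΔT = 293.71/8.444 = 34.78.
η_II = COP_actual/COP_Carnot = 5.018/34.78 = 0.1443.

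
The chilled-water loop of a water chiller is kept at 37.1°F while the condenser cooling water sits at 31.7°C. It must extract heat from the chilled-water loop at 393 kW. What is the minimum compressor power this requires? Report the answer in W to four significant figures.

41110 W

In absolute terms T_C = 275.98 K and T_H = 304.85 K, so ΔT = 28.87 K.
COP_Carnot = T_C/ΔT = 275.98/28.87 = 9.561.
Ẇ_min = Q̇/COP_Carnot = 393.0/9.561 = 41.11 kW = 41110 W.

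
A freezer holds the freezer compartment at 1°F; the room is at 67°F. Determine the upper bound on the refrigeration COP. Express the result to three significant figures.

6.98

In absolute terms T_C = 255.93 K and T_H = 292.59 K, so ΔT = 36.67 K.
For a reversible cycle, COP_Carnot = T_C/ΔT = 255.93/36.67 = 6.980.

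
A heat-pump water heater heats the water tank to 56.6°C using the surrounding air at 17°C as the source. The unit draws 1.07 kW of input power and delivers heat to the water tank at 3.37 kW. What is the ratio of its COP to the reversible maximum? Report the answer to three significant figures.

0.378

COP_actual = Q̇_H/Ẇ = 3.370/1.070 = 3.150.
In absolute terms T_C = 290.15 K and T_H = 329.75 K, so ΔT = 39.60 K.
COP_Carnot = T_H/ΔT = 329.75/39.60 = 8.327.
η_II = COP_actual/COP_Carnot = 3.150/8.327 = 0.3782.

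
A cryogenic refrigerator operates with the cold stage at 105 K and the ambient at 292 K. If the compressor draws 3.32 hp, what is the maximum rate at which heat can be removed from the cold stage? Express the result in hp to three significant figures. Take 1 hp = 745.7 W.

1.86 hp

The reservoir spacing is ΔT = 292 − 105 = 187.0 K.
COP_Carnot = T_C/ΔT = 105.00/187.0 = 0.5615.
Q̇_max = COP_Carnot × Ẇ = 0.5615 × 3.320 hp = 1.864 hp.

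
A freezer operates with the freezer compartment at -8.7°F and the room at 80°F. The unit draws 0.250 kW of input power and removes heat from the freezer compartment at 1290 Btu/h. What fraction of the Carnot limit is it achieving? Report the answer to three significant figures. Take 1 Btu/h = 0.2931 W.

0.297

Converting, Q̇_C = 1290 Btu/h = 0.3781 kW, so COP_actual = Q̇_C/Ẇ = 0.3781/0.2500 = 1.512.
In absolute terms T_C = 250.54 K and T_H = 299.82 K, so ΔT = 49.28 K.
COP_Carnot = T_C/ΔT = 250.54/49.28 = 5.084.
η_II = COP_actual/COP_Carnot = 1.512/5.084 = 0.2975.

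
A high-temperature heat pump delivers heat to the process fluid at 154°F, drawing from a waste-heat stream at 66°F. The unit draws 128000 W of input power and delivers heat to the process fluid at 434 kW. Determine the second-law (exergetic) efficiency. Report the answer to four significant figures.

Converting, Q̇_H = 434.0 kW = 434000 W, so COP_actual = Q̇_H/Ẇ = 434000/128000 = 3.391.
In absolute terms T_C = 292.04 K and T_H = 340.93 K, so ΔT = 48.89 K.
COP_Carnot = T_H/ΔT = 340.93/48.89 = 6.974.
η_II = COP_actual/COP_Carnot = 3.391/6.974 = 0.4862.

0.4862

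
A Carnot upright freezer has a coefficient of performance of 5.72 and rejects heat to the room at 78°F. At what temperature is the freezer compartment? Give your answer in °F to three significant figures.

For a Carnot refrigerator COP_R = T_C/(T_H − T_C), so T_C = COP·T_H/(1 + COP).
With T_H = 298.71 K, T_C = 5.72 × 298.71/6.720 = 254.26 K.
Converting, 254.26 K = -2.01°F.

-2.01 °F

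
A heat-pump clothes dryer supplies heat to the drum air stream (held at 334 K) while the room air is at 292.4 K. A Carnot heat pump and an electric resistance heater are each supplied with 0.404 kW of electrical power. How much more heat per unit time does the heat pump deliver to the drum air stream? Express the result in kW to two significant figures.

2.8 kW

The reservoir spacing is ΔT = 334 − 292.4 = 41.60 K.
COP_Carnot = T_H/ΔT = 334.00/41.60 = 8.029.
The heat pump delivers Q̇_H = COP × Ẇ = 3.244 kW; the resistance heater delivers Ẇ = 0.4040 kW.
Extra = (COP − 1)·Ẇ = 2.840 kW.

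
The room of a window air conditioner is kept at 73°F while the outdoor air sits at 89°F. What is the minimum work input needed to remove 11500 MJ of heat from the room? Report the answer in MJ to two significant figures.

350 MJ

In absolute terms T_C = 295.93 K and T_H = 304.82 K, so ΔT = 8.889 K.
The reversible limit is COP_R = T_C/ΔT = 33.29, so W_min = Q_C/COP = Q_C·ΔT/T_C.
W_min = 11500 × 8.889/295.93 = 345.4 MJ.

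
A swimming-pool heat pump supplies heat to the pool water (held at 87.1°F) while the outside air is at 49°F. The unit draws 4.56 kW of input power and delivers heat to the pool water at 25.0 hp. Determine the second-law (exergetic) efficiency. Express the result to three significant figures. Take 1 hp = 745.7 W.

Converting, Q̇_H = 25.00 hp = 18.64 kW, so COP_actual = Q̇_H/Ẇ = 18.64/4.560 = 4.088.
In absolute terms T_C = 282.59 K and T_H = 303.76 K, so ΔT = 21.17 K.
COP_Carnot = T_H/ΔT = 303.76/21.17 = 14.35.
η_II = COP_actual/COP_Carnot = 4.088/14.35 = 0.2849.

0.285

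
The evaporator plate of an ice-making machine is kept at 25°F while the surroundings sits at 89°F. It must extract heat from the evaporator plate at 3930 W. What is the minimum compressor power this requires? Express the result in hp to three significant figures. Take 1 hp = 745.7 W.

In absolute terms T_C = 269.26 K and T_H = 304.82 K, so ΔT = 35.56 K.
COP_Carnot = T_C/ΔT = 269.26/35.56 = 7.573.
Ẇ_min = Q̇/COP_Carnot = 3930/7.573 = 519.0 W = 0.6959 hp.

0.696 hp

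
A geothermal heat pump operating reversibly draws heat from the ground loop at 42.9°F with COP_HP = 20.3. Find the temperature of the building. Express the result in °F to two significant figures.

69 °F

COP_HP = T_H/(T_H − T_C) rearranges to T_H = COP·T_C/(COP − 1).
With T_C = 279.21 K, T_H = 20.3 × 279.21/19.30 = 293.67 K.
Converting, 293.67 K = 68.94°F.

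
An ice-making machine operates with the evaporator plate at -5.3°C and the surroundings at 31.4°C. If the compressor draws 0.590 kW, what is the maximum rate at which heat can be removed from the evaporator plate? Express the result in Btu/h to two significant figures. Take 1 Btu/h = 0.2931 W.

In absolute terms T_C = 267.85 K and T_H = 304.55 K, so ΔT = 36.70 K.
COP_Carnot = T_C/ΔT = 267.85/36.70 = 7.298.
Q̇_max = COP_Carnot × Ẇ = 7.298 × 0.5900 kW = 4.306 kW = 14690 Btu/h.

15000 Btu/h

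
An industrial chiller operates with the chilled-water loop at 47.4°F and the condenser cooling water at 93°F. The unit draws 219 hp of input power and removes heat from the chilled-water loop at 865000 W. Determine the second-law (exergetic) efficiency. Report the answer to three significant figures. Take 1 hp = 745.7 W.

Converting, Q̇_C = 865000 W = 1160 hp, so COP_actual = Q̇_C/Ẇ = 1160/219.0 = 5.297.
In absolute terms T_C = 281.71 K and T_H = 307.04 K, so ΔT = 25.33 K.
COP_Carnot = T_C/ΔT = 281.71/25.33 = 11.12.
η_II = COP_actual/COP_Carnot = 5.297/11.12 = 0.4763.

0.476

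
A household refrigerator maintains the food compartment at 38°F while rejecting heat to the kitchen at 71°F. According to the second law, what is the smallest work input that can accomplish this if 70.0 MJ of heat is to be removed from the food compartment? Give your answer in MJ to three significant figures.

4.64 MJ

In absolute terms T_C = 276.48 K and T_H = 294.82 K, so ΔT = 18.33 K.
The reversible limit is COP_R = T_C/ΔT = 15.08, so W_min = Q_C/COP = Q_C·ΔT/T_C.
W_min = 70.00 × 18.33/276.48 = 4.642 MJ.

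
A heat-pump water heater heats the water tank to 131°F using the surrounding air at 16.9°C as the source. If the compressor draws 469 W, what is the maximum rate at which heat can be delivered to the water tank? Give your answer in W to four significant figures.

4039 W

In absolute terms T_C = 290.05 K and T_H = 328.15 K, so ΔT = 38.10 K.
COP_Carnot = T_H/ΔT = 328.15/38.10 = 8.613.
Q̇_max = COP_Carnot × Ẇ = 8.613 × 469.0 W = 4039 W.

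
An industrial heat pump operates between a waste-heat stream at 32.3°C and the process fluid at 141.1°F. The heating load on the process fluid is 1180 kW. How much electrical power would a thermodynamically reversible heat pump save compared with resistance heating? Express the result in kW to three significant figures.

1080 kW

In absolute terms T_C = 305.45 K and T_H = 333.76 K, so ΔT = 28.31 K.
COP_Carnot = T_H/ΔT = 333.76/28.31 = 11.79.
Resistance heating needs Ẇ_res = Q̇_H = 1180 kW; the reversible heat pump needs only Ẇ_hp = Q̇_H/COP = 100.1 kW.
Saving = 1180 − 100.1 = 1080 kW.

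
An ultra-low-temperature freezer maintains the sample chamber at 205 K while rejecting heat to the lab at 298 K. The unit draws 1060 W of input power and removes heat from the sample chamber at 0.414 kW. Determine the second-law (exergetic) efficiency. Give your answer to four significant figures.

0.1772

Converting, Q̇_C = 0.4140 kW = 414.0 W, so COP_actual = Q̇_C/Ẇ = 414.0/1060 = 0.3906.
The reservoir spacing is ΔT = 298 − 205 = 93.00 K.
COP_Carnot = T_C/ΔT = 205.00/93.00 = 2.204.
η_II = COP_actual/COP_Carnot = 0.3906/2.204 = 0.1772.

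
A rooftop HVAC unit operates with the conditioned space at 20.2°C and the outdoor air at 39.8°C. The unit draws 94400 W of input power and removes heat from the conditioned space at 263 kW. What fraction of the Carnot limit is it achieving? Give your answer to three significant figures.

0.186

Converting, Q̇_C = 263.0 kW = 263000 W, so COP_actual = Q̇_C/Ẇ = 263000/94400 = 2.786.
In absolute terms T_C = 293.35 K and T_H = 312.95 K, so ΔT = 19.60 K.
COP_Carnot = T_C/ΔT = 293.35/19.60 = 14.97.
η_II = COP_actual/COP_Carnot = 2.786/14.97 = 0.1861.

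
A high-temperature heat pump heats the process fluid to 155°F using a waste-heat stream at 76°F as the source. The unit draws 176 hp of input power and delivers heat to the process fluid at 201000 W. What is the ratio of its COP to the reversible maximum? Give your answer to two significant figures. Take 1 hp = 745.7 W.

Converting, Q̇_H = 201000 W = 269.5 hp, so COP_actual = Q̇_H/Ẇ = 269.5/176.0 = 1.532.
In absolute terms T_C = 297.59 K and T_H = 341.48 K, so ΔT = 43.89 K.
COP_Carnot = T_H/ΔT = 341.48/43.89 = 7.781.
η_II = COP_actual/COP_Carnot = 1.532/7.781 = 0.1968.

0.20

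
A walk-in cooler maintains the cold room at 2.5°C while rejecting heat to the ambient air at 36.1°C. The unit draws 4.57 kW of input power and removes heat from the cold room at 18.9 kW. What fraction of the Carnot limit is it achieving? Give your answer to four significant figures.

0.5041

COP_actual = Q̇_C/Ẇ = 18.90/4.570 = 4.136.
In absolute terms T_C = 275.65 K and T_H = 309.25 K, so ΔT = 33.60 K.
COP_Carnot = T_C/ΔT = 275.65/33.60 = 8.204.
η_II = COP_actual/COP_Carnot = 4.136/8.204 = 0.5041.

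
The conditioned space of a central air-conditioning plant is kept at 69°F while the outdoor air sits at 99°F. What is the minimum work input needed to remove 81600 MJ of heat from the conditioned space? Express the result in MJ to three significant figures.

In absolute terms T_C = 293.71 K and T_H = 310.37 K, so ΔT = 16.67 K.
The reversible limit is COP_R = T_C/ΔT = 17.62, so W_min = Q_C/COP = Q_C·ΔT/T_C.
W_min = 81600 × 16.67/293.71 = 4630 MJ.

4630 MJ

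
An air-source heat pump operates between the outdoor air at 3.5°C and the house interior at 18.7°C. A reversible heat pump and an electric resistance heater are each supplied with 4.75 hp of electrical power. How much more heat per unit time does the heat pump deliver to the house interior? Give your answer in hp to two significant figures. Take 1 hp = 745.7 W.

86 hp

In absolute terms T_C = 276.65 K and T_H = 291.85 K, so ΔT = 15.20 K.
COP_Carnot = T_H/ΔT = 291.85/15.20 = 19.20.
The heat pump delivers Q̇_H = COP × Ẇ = 91.20 hp; the resistance heater delivers Ẇ = 4.750 hp.
Extra = (COP − 1)·Ẇ = 86.45 hp.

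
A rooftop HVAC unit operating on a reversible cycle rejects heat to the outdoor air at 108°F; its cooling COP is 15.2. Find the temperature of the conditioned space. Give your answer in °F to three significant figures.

For a Carnot refrigerator COP_R = T_C/(T_H − T_C), so T_C = COP·T_H/(1 + COP).
With T_H = 315.37 K, T_C = 15.2 × 315.37/16.20 = 295.90 K.
Converting, 295.90 K = 72.96°F.

73.0 °F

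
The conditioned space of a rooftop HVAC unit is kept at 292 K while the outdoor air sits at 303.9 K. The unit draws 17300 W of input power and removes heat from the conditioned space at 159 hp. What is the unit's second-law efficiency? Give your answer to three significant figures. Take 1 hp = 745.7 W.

0.279

Converting, Q̇_C = 159.0 hp = 118600 W, so COP_actual = Q̇_C/Ẇ = 118600/17300 = 6.854.
The reservoir spacing is ΔT = 303.9 − 292 = 11.90 K.
COP_Carnot = T_C/ΔT = 292.00/11.90 = 24.54.
η_II = COP_actual/COP_Carnot = 6.854/24.54 = 0.2793.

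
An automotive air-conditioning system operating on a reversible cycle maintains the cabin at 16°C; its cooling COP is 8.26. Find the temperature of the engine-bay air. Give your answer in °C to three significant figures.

COP_R = T_C/(T_H − T_C) gives T_H − T_C = T_C/COP.
With T_C = 289.15 K, T_H = 289.15 × (1 + 1/8.26) = 324.16 K.
Converting, 324.16 K = 51.01°C.

51.0 °C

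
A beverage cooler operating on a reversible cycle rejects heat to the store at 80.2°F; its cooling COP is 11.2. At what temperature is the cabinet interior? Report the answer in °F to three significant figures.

For a Carnot refrigerator COP_R = T_C/(T_H − T_C), so T_C = COP·T_H/(1 + COP).
With T_H = 299.93 K, T_C = 11.2 × 299.93/12.20 = 275.34 K.
Converting, 275.34 K = 35.95°F.

35.9 °F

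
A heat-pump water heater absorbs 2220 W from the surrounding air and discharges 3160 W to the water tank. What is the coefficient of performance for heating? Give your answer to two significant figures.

The first law gives Q̇_H = Q̇_C + Ẇ, so the three rates are Q̇_C = 2220, Q̇_H = 3160, Ẇ = 940.0 W.
COP_HP = Q̇_H/Ẇ = 3160/940.0 = 3.362.

3.4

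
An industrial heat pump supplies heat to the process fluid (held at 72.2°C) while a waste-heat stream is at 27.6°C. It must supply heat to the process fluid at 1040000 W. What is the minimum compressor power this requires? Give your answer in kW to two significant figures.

130 kW

In absolute terms T_C = 300.75 K and T_H = 345.35 K, so ΔT = 44.60 K.
COP_Carnot = T_H/ΔT = 345.35/44.60 = 7.743.
Ẇ_min = Q̇/COP_Carnot = 1040000/7.743 = 134300 W = 134.3 kW.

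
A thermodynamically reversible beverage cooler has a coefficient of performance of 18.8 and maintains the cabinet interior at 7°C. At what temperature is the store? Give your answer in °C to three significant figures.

21.9 °C

COP_R = T_C/(T_H − T_C) gives T_H − T_C = T_C/COP.
With T_C = 280.15 K, T_H = 280.15 × (1 + 1/18.8) = 295.05 K.
Converting, 295.05 K = 21.90°C.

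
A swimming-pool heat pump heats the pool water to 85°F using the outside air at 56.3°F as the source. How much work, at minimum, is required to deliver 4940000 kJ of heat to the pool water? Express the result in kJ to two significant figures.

260000 kJ

In absolute terms T_C = 286.65 K and T_H = 302.59 K, so ΔT = 15.94 K.
The reversible limit is COP_HP = T_H/ΔT = 18.98, so W_min = Q_H/COP = Q_H·ΔT/T_H.
W_min = 4940000 × 15.94/302.59 = 260300 kJ.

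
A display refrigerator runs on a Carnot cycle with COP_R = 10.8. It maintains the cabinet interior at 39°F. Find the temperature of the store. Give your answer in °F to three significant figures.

85.2 °F

COP_R = T_C/(T_H − T_C) gives T_H − T_C = T_C/COP.
With T_C = 277.04 K, T_H = 277.04 × (1 + 1/10.8) = 302.69 K.
Converting, 302.69 K = 85.17°F.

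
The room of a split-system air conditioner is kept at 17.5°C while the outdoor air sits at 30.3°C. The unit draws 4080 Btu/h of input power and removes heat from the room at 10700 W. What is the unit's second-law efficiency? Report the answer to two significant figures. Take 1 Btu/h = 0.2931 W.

Converting, Q̇_C = 10700 W = 36510 Btu/h, so COP_actual = Q̇_C/Ẇ = 36510/4080 = 8.948.
In absolute terms T_C = 290.65 K and T_H = 303.45 K, so ΔT = 12.80 K.
COP_Carnot = T_C/ΔT = 290.65/12.80 = 22.71.
η_II = COP_actual/COP_Carnot = 8.948/22.71 = 0.3940.

0.39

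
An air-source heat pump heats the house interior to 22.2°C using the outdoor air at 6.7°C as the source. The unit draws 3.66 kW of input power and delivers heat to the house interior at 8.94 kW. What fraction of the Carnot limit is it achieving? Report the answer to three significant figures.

COP_actual = Q̇_H/Ẇ = 8.940/3.660 = 2.443.
In absolute terms T_C = 279.85 K and T_H = 295.35 K, so ΔT = 15.50 K.
COP_Carnot = T_H/ΔT = 295.35/15.50 = 19.05.
η_II = COP_actual/COP_Carnot = 2.443/19.05 = 0.1282.

0.128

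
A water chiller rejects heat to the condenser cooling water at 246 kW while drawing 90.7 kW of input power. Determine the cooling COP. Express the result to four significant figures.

1.712

The first law gives Q̇_H = Q̇_C + Ẇ, so the three rates are Q̇_C = 155.3, Q̇_H = 246.0, Ẇ = 90.70 kW.
COP_R = Q̇_C/Ẇ = 155.3/90.70 = 1.712.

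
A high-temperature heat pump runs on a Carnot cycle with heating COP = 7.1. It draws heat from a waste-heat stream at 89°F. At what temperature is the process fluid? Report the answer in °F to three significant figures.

COP_HP = T_H/(T_H − T_C) rearranges to T_H = COP·T_C/(COP − 1).
With T_C = 304.82 K, T_H = 7.1 × 304.82/6.100 = 354.79 K.
Converting, 354.79 K = 178.95°F.

179 °F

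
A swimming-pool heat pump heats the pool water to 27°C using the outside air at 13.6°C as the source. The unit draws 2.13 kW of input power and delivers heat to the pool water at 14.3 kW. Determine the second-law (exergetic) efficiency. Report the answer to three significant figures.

COP_actual = Q̇_H/Ẇ = 14.30/2.130 = 6.714.
In absolute terms T_C = 286.75 K and T_H = 300.15 K, so ΔT = 13.40 K.
COP_Carnot = T_H/ΔT = 300.15/13.40 = 22.40.
η_II = COP_actual/COP_Carnot = 6.714/22.40 = 0.2997.

0.300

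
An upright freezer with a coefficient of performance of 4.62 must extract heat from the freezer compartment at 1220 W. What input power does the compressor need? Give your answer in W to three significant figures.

Ẇ = Q̇_C/COP = 1220/4.62 = 264.1 W.

264 W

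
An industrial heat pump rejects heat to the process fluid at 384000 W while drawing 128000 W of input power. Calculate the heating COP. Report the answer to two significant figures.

The first law gives Q̇_H = Q̇_C + Ẇ, so the three rates are Q̇_C = 256000, Q̇_H = 384000, Ẇ = 128000 W.
COP_HP = Q̇_H/Ẇ = 384000/128000 = 3.000.

3.0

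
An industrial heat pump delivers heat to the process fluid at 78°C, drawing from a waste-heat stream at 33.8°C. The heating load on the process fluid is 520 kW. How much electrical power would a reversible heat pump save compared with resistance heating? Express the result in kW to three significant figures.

455 kW

In absolute terms T_C = 306.95 K and T_H = 351.15 K, so ΔT = 44.20 K.
COP_Carnot = T_H/ΔT = 351.15/44.20 = 7.945.
Resistance heating needs Ẇ_res = Q̇_H = 520.0 kW; the reversible heat pump needs only Ẇ_hp = Q̇_H/COP = 65.45 kW.
Saving = 520.0 − 65.45 = 454.5 kW.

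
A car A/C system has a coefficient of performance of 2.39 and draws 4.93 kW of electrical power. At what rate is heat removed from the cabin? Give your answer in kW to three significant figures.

Q̇_C = COP × Ẇ = 2.39 × 4.930 = 11.78 kW.

11.8 kW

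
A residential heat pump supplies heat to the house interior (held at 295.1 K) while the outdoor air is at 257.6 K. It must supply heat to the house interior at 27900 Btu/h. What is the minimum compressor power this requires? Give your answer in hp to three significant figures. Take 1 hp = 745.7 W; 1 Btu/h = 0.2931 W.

The reservoir spacing is ΔT = 295.1 − 257.6 = 37.50 K.
COP_Carnot = T_H/ΔT = 295.10/37.50 = 7.869.
Ẇ_min = Q̇/COP_Carnot = 27900/7.869 = 3545 Btu/h = 1.394 hp.

1.39 hp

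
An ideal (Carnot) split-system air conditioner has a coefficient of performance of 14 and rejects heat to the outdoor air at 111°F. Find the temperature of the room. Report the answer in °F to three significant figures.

For a Carnot refrigerator COP_R = T_C/(T_H − T_C), so T_C = COP·T_H/(1 + COP).
With T_H = 317.04 K, T_C = 14 × 317.04/15.00 = 295.90 K.
Converting, 295.90 K = 72.96°F.

73.0 °F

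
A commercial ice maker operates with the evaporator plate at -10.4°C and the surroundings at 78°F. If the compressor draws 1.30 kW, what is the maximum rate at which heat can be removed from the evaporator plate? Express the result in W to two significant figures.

9500 W

In absolute terms T_C = 262.75 K and T_H = 298.71 K, so ΔT = 35.96 K.
COP_Carnot = T_C/ΔT = 262.75/35.96 = 7.308.
Q̇_max = COP_Carnot × Ẇ = 7.308 × 1.300 kW = 9.500 kW = 9500 W.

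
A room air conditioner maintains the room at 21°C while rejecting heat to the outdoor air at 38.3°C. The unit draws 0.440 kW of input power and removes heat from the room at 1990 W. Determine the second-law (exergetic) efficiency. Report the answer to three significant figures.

Converting, Q̇_C = 1990 W = 1.990 kW, so COP_actual = Q̇_C/Ẇ = 1.990/0.4400 = 4.523.
In absolute terms T_C = 294.15 K and T_H = 311.45 K, so ΔT = 17.30 K.
COP_Carnot = T_C/ΔT = 294.15/17.30 = 17.00.
η_II = COP_actual/COP_Carnot = 4.523/17.00 = 0.2660.

0.266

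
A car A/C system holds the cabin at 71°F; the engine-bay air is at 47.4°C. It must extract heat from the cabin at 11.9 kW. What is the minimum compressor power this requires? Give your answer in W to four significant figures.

1039 W

In absolute terms T_C = 294.82 K and T_H = 320.55 K, so ΔT = 25.73 K.
COP_Carnot = T_C/ΔT = 294.82/25.73 = 11.46.
Ẇ_min = Q̇/COP_Carnot = 11.90/11.46 = 1.039 kW = 1039 W.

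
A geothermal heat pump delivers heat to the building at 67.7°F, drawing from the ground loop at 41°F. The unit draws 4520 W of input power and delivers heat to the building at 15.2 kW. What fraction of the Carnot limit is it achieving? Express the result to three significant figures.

0.170

Converting, Q̇_H = 15.20 kW = 15200 W, so COP_actual = Q̇_H/Ẇ = 15200/4520 = 3.363.
In absolute terms T_C = 278.15 K and T_H = 292.98 K, so ΔT = 14.83 K.
COP_Carnot = T_H/ΔT = 292.98/14.83 = 19.75.
η_II = COP_actual/COP_Carnot = 3.363/19.75 = 0.1703.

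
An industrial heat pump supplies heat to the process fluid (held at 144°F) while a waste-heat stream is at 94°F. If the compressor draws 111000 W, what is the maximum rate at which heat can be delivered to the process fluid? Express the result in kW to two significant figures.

1300 kW

In absolute terms T_C = 307.59 K and T_H = 335.37 K, so ΔT = 27.78 K.
COP_Carnot = T_H/ΔT = 335.37/27.78 = 12.07.
Q̇_max = COP_Carnot × Ẇ = 12.07 × 111000 W = 1340000 W = 1340 kW.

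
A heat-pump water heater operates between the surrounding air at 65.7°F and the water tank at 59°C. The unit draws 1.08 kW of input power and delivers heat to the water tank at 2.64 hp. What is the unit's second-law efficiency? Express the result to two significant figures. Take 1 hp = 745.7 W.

Converting, Q̇_H = 2.640 hp = 1.969 kW, so COP_actual = Q̇_H/Ẇ = 1.969/1.080 = 1.823.
In absolute terms T_C = 291.87 K and T_H = 332.15 K, so ΔT = 40.28 K.
COP_Carnot = T_H/ΔT = 332.15/40.28 = 8.246.
η_II = COP_actual/COP_Carnot = 1.823/8.246 = 0.2210.

0.22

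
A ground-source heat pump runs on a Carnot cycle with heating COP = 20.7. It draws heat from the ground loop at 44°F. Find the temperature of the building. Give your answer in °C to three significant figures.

20.9 °C

COP_HP = T_H/(T_H − T_C) rearranges to T_H = COP·T_C/(COP − 1).
With T_C = 279.82 K, T_H = 20.7 × 279.82/19.70 = 294.02 K.
Converting, 294.02 K = 20.87°C.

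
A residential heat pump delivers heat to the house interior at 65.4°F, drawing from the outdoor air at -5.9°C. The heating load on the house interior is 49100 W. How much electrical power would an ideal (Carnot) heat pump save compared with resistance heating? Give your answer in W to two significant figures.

45000 W

In absolute terms T_C = 267.25 K and T_H = 291.71 K, so ΔT = 24.46 K.
COP_Carnot = T_H/ΔT = 291.71/24.46 = 11.93.
Resistance heating needs Ẇ_res = Q̇_H = 49100 W; the reversible heat pump needs only Ẇ_hp = Q̇_H/COP = 4116 W.
Saving = 49100 − 4116 = 44980 W.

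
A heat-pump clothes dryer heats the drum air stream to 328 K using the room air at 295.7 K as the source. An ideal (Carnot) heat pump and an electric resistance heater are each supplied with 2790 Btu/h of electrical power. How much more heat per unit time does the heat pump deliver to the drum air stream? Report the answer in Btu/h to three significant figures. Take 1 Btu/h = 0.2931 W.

The reservoir spacing is ΔT = 328 − 295.7 = 32.30 K.
COP_Carnot = T_H/ΔT = 328.00/32.30 = 10.15.
The heat pump delivers Q̇_H = COP × Ẇ = 28330 Btu/h; the resistance heater delivers Ẇ = 2790 Btu/h.
Extra = (COP − 1)·Ẇ = 25540 Btu/h.

25500 Btu/h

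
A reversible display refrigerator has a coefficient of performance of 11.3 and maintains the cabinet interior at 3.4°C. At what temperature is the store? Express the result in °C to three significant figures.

27.9 °C

COP_R = T_C/(T_H − T_C) gives T_H − T_C = T_C/COP.
With T_C = 276.55 K, T_H = 276.55 × (1 + 1/11.3) = 301.02 K.
Converting, 301.02 K = 27.87°C.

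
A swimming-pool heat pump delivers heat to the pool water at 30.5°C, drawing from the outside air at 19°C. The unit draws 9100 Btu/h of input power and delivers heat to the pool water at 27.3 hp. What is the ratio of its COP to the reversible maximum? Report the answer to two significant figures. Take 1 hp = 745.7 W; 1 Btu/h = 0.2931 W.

Converting, Q̇_H = 27.30 hp = 69460 Btu/h, so COP_actual = Q̇_H/Ẇ = 69460/9100 = 7.633.
In absolute terms T_C = 292.15 K and T_H = 303.65 K, so ΔT = 11.50 K.
COP_Carnot = T_H/ΔT = 303.65/11.50 = 26.40.
η_II = COP_actual/COP_Carnot = 7.633/26.40 = 0.2891.

0.29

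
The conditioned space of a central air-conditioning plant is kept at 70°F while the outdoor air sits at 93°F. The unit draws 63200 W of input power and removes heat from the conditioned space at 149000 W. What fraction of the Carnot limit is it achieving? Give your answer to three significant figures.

COP_actual = Q̇_C/Ẇ = 149000/63200 = 2.358.
In absolute terms T_C = 294.26 K and T_H = 307.04 K, so ΔT = 12.78 K.
COP_Carnot = T_C/ΔT = 294.26/12.78 = 23.03.
η_II = COP_actual/COP_Carnot = 2.358/23.03 = 0.1024.

0.102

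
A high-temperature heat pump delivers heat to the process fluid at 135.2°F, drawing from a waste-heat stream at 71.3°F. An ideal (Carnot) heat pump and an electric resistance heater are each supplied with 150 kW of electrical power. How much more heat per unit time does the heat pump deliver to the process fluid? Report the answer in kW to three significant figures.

1250 kW

In absolute terms T_C = 294.98 K and T_H = 330.48 K, so ΔT = 35.50 K.
COP_Carnot = T_H/ΔT = 330.48/35.50 = 9.309.
The heat pump delivers Q̇_H = COP × Ẇ = 1396 kW; the resistance heater delivers Ẇ = 150.0 kW.
Extra = (COP − 1)·Ẇ = 1246 kW.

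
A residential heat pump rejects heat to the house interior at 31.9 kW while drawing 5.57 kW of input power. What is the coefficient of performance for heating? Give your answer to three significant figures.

The first law gives Q̇_H = Q̇_C + Ẇ, so the three rates are Q̇_C = 26.33, Q̇_H = 31.90, Ẇ = 5.570 kW.
COP_HP = Q̇_H/Ẇ = 31.90/5.570 = 5.727.

5.73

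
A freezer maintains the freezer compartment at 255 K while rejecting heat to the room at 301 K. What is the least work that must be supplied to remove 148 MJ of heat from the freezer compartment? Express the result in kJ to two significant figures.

27000 kJ

The reservoir spacing is ΔT = 301 − 255 = 46.00 K.
The reversible limit is COP_R = T_C/ΔT = 5.543, so W_min = Q_C/COP = Q_C·ΔT/T_C.
W_min = 148.0 × 46.00/255.00 = 26.70 MJ = 26700 kJ.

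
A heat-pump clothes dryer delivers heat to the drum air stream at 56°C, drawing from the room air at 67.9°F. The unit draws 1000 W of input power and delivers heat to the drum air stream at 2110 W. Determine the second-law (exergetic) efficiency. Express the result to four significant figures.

0.2311

COP_actual = Q̇_H/Ẇ = 2110/1000 = 2.110.
In absolute terms T_C = 293.09 K and T_H = 329.15 K, so ΔT = 36.06 K.
COP_Carnot = T_H/ΔT = 329.15/36.06 = 9.129.
η_II = COP_actual/COP_Carnot = 2.110/9.129 = 0.2311.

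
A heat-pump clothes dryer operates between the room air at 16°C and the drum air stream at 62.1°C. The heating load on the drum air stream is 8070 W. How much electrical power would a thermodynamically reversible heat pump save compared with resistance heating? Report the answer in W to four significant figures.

6960 W

In absolute terms T_C = 289.15 K and T_H = 335.25 K, so ΔT = 46.10 K.
COP_Carnot = T_H/ΔT = 335.25/46.10 = 7.272.
Resistance heating needs Ẇ_res = Q̇_H = 8070 W; the reversible heat pump needs only Ẇ_hp = Q̇_H/COP = 1110 W.
Saving = 8070 − 1110 = 6960 W.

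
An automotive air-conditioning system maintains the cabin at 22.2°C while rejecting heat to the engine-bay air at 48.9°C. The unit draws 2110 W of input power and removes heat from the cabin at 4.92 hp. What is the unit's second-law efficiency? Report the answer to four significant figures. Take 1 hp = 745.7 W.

Converting, Q̇_C = 4.920 hp = 3669 W, so COP_actual = Q̇_C/Ẇ = 3669/2110 = 1.739.
In absolute terms T_C = 295.35 K and T_H = 322.05 K, so ΔT = 26.70 K.
COP_Carnot = T_C/ΔT = 295.35/26.70 = 11.06.
η_II = COP_actual/COP_Carnot = 1.739/11.06 = 0.1572.

0.1572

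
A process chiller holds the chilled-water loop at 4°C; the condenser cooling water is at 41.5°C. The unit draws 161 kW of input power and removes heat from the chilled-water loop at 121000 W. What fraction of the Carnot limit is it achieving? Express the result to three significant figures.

0.102

Converting, Q̇_C = 121000 W = 121.0 kW, so COP_actual = Q̇_C/Ẇ = 121.0/161.0 = 0.7516.
In absolute terms T_C = 277.15 K and T_H = 314.65 K, so ΔT = 37.50 K.
COP_Carnot = T_C/ΔT = 277.15/37.50 = 7.391.
η_II = COP_actual/COP_Carnot = 0.7516/7.391 = 0.1017.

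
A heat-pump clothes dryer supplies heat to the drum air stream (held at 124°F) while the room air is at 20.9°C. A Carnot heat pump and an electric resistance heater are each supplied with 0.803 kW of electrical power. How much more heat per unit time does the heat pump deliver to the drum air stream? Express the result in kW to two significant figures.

7.8 kW

In absolute terms T_C = 294.05 K and T_H = 324.26 K, so ΔT = 30.21 K.
COP_Carnot = T_H/ΔT = 324.26/30.21 = 10.73.
The heat pump delivers Q̇_H = COP × Ẇ = 8.619 kW; the resistance heater delivers Ẇ = 0.8030 kW.
Extra = (COP − 1)·Ẇ = 7.816 kW.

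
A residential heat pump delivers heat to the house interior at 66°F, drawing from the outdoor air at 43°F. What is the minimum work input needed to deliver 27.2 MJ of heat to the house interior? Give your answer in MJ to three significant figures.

1.19 MJ

In absolute terms T_C = 279.26 K and T_H = 292.04 K, so ΔT = 12.78 K.
The reversible limit is COP_HP = T_H/ΔT = 22.86, so W_min = Q_H/COP = Q_H·ΔT/T_H.
W_min = 27.20 × 12.78/292.04 = 1.190 MJ.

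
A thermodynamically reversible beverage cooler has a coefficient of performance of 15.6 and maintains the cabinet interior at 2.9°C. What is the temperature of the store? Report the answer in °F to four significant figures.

69.07 °F

COP_R = T_C/(T_H − T_C) gives T_H − T_C = T_C/COP.
With T_C = 276.05 K, T_H = 276.05 × (1 + 1/15.6) = 293.75 K.
Converting, 293.75 K = 69.07°F.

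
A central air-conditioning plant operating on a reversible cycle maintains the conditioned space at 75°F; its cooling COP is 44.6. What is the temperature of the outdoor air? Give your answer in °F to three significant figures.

COP_R = T_C/(T_H − T_C) gives T_H − T_C = T_C/COP.
With T_C = 297.04 K, T_H = 297.04 × (1 + 1/44.6) = 303.70 K.
Converting, 303.70 K = 86.99°F.

87.0 °F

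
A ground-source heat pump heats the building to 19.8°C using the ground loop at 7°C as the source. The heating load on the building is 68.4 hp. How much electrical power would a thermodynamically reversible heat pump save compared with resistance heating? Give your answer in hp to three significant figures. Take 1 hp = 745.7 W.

In absolute terms T_C = 280.15 K and T_H = 292.95 K, so ΔT = 12.80 K.
COP_Carnot = T_H/ΔT = 292.95/12.80 = 22.89.
Resistance heating needs Ẇ_res = Q̇_H = 68.40 hp; the reversible heat pump needs only Ẇ_hp = Q̇_H/COP = 2.989 hp.
Saving = 68.40 − 2.989 = 65.41 hp.

65.4 hp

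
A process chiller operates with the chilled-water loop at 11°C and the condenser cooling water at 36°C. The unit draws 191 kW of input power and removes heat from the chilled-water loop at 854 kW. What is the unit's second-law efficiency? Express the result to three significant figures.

0.393

COP_actual = Q̇_C/Ẇ = 854.0/191.0 = 4.471.
In absolute terms T_C = 284.15 K and T_H = 309.15 K, so ΔT = 25.00 K.
COP_Carnot = T_C/ΔT = 284.15/25.00 = 11.37.
η_II = COP_actual/COP_Carnot = 4.471/11.37 = 0.3934.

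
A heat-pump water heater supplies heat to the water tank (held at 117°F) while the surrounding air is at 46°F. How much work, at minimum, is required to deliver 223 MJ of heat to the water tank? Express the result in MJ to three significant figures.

27.5 MJ

In absolute terms T_C = 280.93 K and T_H = 320.37 K, so ΔT = 39.44 K.
The reversible limit is COP_HP = T_H/ΔT = 8.122, so W_min = Q_H/COP = Q_H·ΔT/T_H.
W_min = 223.0 × 39.44/320.37 = 27.46 MJ.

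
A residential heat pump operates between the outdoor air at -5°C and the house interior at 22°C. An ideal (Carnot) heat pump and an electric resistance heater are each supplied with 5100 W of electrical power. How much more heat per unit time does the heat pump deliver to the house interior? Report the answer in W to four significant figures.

In absolute terms T_C = 268.15 K and T_H = 295.15 K, so ΔT = 27.00 K.
COP_Carnot = T_H/ΔT = 295.15/27.00 = 10.93.
The heat pump delivers Q̇_H = COP × Ẇ = 55750 W; the resistance heater delivers Ẇ = 5100 W.
Extra = (COP − 1)·Ẇ = 50650 W.

50650 W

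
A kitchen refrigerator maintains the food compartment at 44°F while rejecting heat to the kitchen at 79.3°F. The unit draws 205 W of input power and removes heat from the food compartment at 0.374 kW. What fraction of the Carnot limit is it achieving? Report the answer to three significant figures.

Converting, Q̇_C = 0.3740 kW = 374.0 W, so COP_actual = Q̇_C/Ẇ = 374.0/205.0 = 1.824.
In absolute terms T_C = 279.82 K and T_H = 299.43 K, so ΔT = 19.61 K.
COP_Carnot = T_C/ΔT = 279.82/19.61 = 14.27.
η_II = COP_actual/COP_Carnot = 1.824/14.27 = 0.1279.

0.128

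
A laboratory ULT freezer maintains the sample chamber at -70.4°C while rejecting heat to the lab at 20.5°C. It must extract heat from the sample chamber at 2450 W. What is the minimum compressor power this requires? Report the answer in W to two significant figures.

1100 W

In absolute terms T_C = 202.75 K and T_H = 293.65 K, so ΔT = 90.90 K.
COP_Carnot = T_C/ΔT = 202.75/90.90 = 2.230.
Ẇ_min = Q̇/COP_Carnot = 2450/2.230 = 1098 W.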